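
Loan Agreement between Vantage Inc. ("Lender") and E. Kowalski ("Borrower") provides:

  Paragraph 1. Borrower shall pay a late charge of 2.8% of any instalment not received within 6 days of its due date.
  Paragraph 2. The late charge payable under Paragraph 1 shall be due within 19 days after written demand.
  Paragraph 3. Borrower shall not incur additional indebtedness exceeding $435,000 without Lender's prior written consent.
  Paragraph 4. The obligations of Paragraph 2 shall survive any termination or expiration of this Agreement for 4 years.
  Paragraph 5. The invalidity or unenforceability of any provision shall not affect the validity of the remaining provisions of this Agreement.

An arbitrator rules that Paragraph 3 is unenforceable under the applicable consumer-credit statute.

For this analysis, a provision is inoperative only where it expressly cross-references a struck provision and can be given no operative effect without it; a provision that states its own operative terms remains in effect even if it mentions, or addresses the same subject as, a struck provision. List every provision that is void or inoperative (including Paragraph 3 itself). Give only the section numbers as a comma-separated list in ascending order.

Paragraph 3 is struck. Nothing else in the Agreement is defined by reference to Paragraph 3. Under the severability clause in Paragraph 5, the remaining provisions continue in force. The provisions still in force are Paragraph 1, Paragraph 2, Paragraph 4, and Paragraph 5.

3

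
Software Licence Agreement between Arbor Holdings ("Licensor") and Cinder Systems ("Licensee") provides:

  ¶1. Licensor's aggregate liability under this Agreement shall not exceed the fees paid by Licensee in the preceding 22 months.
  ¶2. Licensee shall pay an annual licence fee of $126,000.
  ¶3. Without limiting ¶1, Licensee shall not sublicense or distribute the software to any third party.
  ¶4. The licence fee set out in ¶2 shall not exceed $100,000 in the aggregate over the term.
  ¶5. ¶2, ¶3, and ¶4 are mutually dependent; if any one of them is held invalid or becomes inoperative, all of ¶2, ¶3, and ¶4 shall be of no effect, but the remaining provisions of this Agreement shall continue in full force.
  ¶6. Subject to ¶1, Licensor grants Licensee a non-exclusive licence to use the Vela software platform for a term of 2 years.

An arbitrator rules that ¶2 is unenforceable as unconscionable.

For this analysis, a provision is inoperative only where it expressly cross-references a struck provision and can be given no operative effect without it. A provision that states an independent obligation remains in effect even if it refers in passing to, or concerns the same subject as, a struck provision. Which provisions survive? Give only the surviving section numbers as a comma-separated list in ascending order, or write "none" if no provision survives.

¶2 is struck. The whole of ¶4 is the aggregate cap on the licence fee, defined by reference to ¶2, so ¶4 cannot stand once ¶2 is removed. ¶5 declares ¶2, ¶3, and ¶4 mutually dependent; since one of them has fallen, all of them are of no effect. That brings down ¶3 as well. The remainder continues in force under ¶5. ¶1, ¶5, and ¶6 remain in effect.

1, 5, 6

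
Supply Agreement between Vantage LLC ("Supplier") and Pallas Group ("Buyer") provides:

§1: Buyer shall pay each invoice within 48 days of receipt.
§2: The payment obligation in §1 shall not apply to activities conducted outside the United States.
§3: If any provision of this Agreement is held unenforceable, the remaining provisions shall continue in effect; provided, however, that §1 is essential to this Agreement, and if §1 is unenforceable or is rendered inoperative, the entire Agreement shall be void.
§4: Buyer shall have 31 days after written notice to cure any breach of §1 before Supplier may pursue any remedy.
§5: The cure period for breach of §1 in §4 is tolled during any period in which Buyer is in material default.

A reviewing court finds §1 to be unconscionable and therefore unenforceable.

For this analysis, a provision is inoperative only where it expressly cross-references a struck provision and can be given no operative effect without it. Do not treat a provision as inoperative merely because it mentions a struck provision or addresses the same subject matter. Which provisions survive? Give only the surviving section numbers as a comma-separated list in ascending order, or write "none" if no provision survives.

§1 is struck. The whole of §2 is the carve-out from the payment obligation, defined by reference to §1, so §2 cannot stand once §1 is removed. The only function of §4 is the cure period for breach of §1, so it cannot stand once §1 is removed. §5 operates only by reference to §4, so it falls with §4. §3 makes §1 an essential term, and §1 is the provision held invalid; under §3, the entire Agreement is therefore void. No provision of the Agreement survives.

none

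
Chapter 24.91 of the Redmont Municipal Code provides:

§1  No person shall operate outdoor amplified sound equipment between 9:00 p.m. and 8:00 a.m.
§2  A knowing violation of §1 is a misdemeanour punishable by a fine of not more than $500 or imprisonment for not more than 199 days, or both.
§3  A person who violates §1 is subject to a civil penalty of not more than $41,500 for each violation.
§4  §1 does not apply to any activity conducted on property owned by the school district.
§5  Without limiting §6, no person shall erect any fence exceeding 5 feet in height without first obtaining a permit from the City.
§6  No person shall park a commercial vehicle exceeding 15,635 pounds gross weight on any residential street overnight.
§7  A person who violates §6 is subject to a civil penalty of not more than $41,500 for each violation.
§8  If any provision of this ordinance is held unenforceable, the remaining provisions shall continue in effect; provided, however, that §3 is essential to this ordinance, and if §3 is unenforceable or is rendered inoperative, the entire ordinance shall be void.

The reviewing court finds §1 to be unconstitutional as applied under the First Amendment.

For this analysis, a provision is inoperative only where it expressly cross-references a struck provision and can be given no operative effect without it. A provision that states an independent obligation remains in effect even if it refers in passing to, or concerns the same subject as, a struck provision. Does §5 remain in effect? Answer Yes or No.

§1 is struck. The only function of §2 is the criminal penalty for violating §1, so it cannot stand once §1 is removed. §3 has no operative effect of its own apart from §1 and is therefore inoperative. §4 merely fixes the public-property exemption from §1; with §1 gone it has nothing to operate on and falls away. §8 makes §3 an essential term, and §3 has been rendered inoperative by the cascade; under §8, the entire ordinance is therefore void. No provision of the ordinance survives. §5 is among the inoperative provisions, so the answer is no.

No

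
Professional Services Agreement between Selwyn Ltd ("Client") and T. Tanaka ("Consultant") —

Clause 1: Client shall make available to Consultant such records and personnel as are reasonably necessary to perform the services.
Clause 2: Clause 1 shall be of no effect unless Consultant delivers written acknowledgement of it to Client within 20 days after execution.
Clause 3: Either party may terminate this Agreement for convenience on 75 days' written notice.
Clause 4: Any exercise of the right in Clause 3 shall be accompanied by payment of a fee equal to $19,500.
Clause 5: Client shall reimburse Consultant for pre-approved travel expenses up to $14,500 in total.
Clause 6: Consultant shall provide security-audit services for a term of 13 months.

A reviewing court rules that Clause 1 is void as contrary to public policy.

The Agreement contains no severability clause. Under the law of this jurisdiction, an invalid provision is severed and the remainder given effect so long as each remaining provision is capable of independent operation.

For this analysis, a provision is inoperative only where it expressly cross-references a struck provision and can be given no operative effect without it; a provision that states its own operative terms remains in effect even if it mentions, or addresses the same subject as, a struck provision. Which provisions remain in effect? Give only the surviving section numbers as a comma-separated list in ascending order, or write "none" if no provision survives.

Clause 1 is struck. Clause 2 merely fixes the acknowledgement condition for Clause 1; with Clause 1 gone it has nothing to operate on and falls away. Under the stated default rule, only provisions that cannot operate independently fall away; the rest are enforced. Clause 3, Clause 4, Clause 5, and Clause 6 remain in effect.

3, 4, 5, 6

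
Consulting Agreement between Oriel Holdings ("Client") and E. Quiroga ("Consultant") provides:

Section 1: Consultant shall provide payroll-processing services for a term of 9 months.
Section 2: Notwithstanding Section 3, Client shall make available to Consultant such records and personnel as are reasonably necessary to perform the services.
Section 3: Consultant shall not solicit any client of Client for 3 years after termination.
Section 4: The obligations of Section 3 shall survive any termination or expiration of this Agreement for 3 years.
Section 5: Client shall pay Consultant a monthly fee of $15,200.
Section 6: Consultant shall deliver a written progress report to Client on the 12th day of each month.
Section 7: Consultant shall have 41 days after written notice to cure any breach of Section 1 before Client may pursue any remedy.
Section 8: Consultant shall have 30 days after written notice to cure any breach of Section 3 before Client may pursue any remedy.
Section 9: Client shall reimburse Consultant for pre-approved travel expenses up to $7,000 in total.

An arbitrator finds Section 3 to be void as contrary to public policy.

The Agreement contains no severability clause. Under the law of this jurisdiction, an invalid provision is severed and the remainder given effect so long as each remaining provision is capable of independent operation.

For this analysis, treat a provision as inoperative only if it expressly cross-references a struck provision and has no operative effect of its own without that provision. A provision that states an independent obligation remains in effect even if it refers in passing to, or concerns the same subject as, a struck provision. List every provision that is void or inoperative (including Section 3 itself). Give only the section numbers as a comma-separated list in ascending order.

3, 4, 8

Section 3 is struck. The only function of Section 4 is the survival period for Section 3, so it cannot stand once Section 3 is removed. Section 8 merely fixes the cure period for breach of Section 3; with Section 3 gone it has nothing to operate on and falls away. Although Section 2 refers to Section 3, its operative terms do not depend on Section 3, so it remains in effect. Under the stated default rule, only provisions that cannot operate independently fall away; the rest are enforced. The provisions still in force are Section 1, Section 2, Section 5, Section 6, Section 7, and Section 9.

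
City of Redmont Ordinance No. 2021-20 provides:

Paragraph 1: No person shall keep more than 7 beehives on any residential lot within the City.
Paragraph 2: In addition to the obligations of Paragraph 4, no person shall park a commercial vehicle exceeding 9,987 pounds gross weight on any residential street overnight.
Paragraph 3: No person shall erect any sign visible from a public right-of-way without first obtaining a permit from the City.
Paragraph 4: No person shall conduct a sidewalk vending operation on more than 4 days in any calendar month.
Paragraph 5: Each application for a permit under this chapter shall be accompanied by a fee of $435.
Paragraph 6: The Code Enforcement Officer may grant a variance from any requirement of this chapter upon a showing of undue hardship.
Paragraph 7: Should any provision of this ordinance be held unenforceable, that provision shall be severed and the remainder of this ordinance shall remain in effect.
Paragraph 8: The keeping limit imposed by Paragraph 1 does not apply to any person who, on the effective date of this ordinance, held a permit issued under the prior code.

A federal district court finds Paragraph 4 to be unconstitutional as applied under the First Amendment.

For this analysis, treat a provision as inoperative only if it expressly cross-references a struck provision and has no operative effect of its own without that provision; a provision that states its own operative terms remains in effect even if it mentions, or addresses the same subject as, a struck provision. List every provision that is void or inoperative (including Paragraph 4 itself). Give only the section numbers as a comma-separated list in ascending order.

Paragraph 4 is struck. Although Paragraph 2 refers to Paragraph 4, its operative terms do not depend on Paragraph 4, so it remains in effect. No other provision's operative terms depend on Paragraph 4. Under the severability clause in Paragraph 7, the remaining provisions continue in force. Paragraph 1, Paragraph 2, Paragraph 3, Paragraph 5, Paragraph 6, Paragraph 7, and Paragraph 8 remain in effect.

4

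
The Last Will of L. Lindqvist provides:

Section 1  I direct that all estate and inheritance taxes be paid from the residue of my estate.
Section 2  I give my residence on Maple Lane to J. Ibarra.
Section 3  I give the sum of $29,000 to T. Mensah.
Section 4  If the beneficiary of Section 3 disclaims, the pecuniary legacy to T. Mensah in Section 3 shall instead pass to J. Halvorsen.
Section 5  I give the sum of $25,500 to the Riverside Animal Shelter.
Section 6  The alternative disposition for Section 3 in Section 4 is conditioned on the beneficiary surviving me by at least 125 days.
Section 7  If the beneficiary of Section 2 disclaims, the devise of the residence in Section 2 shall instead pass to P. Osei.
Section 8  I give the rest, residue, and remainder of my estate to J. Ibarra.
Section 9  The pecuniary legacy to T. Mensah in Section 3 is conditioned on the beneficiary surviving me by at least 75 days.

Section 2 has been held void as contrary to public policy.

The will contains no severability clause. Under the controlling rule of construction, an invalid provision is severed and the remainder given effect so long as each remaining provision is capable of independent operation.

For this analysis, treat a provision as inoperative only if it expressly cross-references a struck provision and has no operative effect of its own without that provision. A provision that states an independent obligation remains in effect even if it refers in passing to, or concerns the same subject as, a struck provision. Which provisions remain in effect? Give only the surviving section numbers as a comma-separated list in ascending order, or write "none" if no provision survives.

1, 3, 4, 5, 6, 8, 9

Section 2 is struck. The only function of Section 7 is the alternative disposition for Section 2, so it cannot stand once Section 2 is removed. With no severability clause, the stated default rule severs what cannot stand and enforces each remaining provision that can operate on its own. The provisions still in force are Section 1, Section 3, Section 4, Section 5, Section 6, Section 8, and Section 9.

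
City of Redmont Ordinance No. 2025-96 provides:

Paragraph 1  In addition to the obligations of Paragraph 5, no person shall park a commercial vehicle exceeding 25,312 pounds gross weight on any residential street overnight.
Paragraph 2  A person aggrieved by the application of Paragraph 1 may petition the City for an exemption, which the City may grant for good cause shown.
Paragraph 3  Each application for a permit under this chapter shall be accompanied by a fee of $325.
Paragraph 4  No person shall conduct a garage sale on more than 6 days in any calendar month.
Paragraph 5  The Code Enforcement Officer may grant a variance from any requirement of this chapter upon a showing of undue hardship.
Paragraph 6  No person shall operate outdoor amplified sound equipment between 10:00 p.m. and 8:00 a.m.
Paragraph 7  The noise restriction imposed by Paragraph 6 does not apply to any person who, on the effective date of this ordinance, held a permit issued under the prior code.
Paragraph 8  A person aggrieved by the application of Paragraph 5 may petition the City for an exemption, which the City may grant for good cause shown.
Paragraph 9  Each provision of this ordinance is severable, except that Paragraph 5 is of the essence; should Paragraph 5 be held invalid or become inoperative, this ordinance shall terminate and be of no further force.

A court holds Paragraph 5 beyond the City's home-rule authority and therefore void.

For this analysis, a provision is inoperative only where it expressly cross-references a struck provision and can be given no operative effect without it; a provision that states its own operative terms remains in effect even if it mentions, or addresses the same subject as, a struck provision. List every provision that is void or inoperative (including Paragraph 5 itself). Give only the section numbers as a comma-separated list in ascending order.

1, 2, 3, 4, 5, 6, 7, 8, 9

Paragraph 5 is struck. The only function of Paragraph 8 is the exemption procedure for Paragraph 5, so it cannot stand once Paragraph 5 is removed. Paragraph 9 makes Paragraph 5 an essential term, and Paragraph 5 is the provision held invalid; under Paragraph 9, the entire ordinance is therefore void. No provision of the ordinance survives.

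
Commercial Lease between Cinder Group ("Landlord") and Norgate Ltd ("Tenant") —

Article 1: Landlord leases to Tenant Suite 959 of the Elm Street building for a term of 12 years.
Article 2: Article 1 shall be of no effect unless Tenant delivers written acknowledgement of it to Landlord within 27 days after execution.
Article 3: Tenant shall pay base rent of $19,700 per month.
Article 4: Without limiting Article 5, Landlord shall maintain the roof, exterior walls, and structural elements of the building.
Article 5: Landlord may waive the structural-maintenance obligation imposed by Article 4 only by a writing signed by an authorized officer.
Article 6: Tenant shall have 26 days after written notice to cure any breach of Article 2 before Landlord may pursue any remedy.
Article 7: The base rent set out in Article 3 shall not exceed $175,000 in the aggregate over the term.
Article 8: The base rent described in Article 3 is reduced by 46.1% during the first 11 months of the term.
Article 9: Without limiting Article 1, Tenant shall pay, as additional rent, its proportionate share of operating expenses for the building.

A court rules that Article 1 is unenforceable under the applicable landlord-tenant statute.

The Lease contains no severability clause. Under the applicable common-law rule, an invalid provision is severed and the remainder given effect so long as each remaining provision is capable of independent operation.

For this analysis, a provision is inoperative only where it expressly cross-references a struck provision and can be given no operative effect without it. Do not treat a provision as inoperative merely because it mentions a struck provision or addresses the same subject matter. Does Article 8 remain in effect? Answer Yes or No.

Article 1 is struck. The only function of Article 2 is the acknowledgement condition for Article 1, so it cannot stand once Article 1 is removed. Article 6 operates only by reference to Article 2, so it falls with Article 2. Article 9 mentions Article 1 but its own obligation stands independently of Article 1, so Article 9 is not affected. Under the stated default rule, only provisions that cannot operate independently fall away; the rest are enforced. Article 3, Article 4, Article 5, Article 7, Article 8, and Article 9 remain in effect. Article 8 is among the surviving provisions, so the answer is yes.

Yes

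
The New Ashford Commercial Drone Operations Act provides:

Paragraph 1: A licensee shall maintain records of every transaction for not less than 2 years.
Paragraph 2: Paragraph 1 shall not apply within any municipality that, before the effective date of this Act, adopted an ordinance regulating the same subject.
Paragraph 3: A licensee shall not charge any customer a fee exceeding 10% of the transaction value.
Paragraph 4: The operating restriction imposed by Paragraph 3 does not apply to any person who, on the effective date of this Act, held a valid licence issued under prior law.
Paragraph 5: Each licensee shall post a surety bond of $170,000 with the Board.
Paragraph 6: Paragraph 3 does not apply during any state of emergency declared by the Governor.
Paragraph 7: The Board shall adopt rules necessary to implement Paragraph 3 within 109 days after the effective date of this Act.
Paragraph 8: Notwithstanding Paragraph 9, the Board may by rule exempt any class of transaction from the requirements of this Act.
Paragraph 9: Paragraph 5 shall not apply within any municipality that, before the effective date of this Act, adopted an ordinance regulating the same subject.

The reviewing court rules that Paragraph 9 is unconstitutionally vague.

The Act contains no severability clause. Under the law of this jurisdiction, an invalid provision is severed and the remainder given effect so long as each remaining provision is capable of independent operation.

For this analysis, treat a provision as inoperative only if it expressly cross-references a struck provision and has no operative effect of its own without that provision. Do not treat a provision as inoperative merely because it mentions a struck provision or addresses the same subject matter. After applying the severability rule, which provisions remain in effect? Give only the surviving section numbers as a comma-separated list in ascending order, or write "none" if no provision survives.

1, 2, 3, 4, 5, 6, 7, 8

Paragraph 9 is struck. Although Paragraph 8 refers to Paragraph 9, its operative terms do not depend on Paragraph 9, so it remains in effect. Nothing else in the Act is defined by reference to Paragraph 9. With no severability clause, the stated default rule severs what cannot stand and enforces each remaining provision that can operate on its own. The provisions still in force are Paragraph 1, Paragraph 2, Paragraph 3, Paragraph 4, Paragraph 5, Paragraph 6, Paragraph 7, and Paragraph 8.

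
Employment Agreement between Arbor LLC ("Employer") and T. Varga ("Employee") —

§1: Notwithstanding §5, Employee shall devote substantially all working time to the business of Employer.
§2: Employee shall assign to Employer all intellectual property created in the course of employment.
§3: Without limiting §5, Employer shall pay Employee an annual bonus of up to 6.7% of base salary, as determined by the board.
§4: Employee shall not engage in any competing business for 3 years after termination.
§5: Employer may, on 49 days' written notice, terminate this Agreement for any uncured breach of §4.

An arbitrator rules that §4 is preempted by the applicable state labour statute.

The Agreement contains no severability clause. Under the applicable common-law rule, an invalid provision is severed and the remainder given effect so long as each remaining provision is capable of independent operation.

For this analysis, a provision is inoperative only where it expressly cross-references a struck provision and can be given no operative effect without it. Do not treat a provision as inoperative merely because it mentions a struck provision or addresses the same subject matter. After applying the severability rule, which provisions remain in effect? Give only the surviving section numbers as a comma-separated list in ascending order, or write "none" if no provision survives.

1, 2, 3

§4 is struck. §5 merely fixes the termination right for breach of §4; with §4 gone it has nothing to operate on and falls away. Although §3 refers to §5, its operative terms do not depend on §5, so it remains in effect. Although §1 refers to §5, its operative terms do not depend on §5, so it remains in effect. Under the stated default rule, only provisions that cannot operate independently fall away; the rest are enforced. §1, §2, and §3 remain in effect.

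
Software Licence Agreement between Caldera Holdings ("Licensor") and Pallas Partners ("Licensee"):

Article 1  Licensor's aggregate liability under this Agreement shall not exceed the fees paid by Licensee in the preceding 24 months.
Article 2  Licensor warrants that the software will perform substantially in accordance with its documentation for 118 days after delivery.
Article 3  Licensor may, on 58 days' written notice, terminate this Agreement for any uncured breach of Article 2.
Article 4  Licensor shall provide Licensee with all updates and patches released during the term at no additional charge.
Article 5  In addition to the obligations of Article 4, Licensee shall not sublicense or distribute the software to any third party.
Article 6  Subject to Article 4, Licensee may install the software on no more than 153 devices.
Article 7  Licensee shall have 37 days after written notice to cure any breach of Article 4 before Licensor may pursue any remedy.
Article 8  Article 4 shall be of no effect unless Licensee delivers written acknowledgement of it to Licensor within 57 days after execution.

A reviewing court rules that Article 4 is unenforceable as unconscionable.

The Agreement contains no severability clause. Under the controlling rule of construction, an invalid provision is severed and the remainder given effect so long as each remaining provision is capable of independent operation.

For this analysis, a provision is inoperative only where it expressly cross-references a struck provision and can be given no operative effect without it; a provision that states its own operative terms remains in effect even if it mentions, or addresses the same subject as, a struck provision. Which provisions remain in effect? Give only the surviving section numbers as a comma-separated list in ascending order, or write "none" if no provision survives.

1, 2, 3, 5, 6

Article 4 is struck. Article 7 operates only by reference to Article 4, so it falls with Article 4. Article 8 merely fixes the acknowledgement condition for Article 4; with Article 4 gone it has nothing to operate on and falls away. Although Article 6 refers to Article 4, its operative terms do not depend on Article 4, so it remains in effect. Article 5 mentions Article 4 but its own obligation stands independently of Article 4, so Article 5 is not affected. Under the stated default rule, only provisions that cannot operate independently fall away; the rest are enforced. The provisions still in force are Article 1, Article 2, Article 3, Article 5, and Article 6.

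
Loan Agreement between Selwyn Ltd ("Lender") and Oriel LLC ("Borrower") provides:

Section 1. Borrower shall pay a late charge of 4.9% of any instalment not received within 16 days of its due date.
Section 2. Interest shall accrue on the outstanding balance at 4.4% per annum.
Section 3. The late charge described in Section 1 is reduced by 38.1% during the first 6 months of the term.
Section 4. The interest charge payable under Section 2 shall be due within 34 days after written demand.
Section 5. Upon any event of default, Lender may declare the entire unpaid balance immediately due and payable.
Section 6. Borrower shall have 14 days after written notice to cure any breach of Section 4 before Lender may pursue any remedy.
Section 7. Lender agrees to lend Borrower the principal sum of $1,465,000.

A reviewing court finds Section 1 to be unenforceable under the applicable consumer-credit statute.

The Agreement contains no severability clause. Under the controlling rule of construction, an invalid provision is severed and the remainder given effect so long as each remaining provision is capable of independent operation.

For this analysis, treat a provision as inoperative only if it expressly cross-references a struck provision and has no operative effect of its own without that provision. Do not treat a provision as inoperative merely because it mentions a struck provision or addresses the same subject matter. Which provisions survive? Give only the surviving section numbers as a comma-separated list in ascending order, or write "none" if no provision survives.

Section 1 is struck. Section 3 has no operative effect of its own apart from Section 1 and is therefore inoperative. With no severability clause, the stated default rule severs what cannot stand and enforces each remaining provision that can operate on its own. The provisions still in force are Section 2, Section 4, Section 5, Section 6, and Section 7.

2, 4, 5, 6, 7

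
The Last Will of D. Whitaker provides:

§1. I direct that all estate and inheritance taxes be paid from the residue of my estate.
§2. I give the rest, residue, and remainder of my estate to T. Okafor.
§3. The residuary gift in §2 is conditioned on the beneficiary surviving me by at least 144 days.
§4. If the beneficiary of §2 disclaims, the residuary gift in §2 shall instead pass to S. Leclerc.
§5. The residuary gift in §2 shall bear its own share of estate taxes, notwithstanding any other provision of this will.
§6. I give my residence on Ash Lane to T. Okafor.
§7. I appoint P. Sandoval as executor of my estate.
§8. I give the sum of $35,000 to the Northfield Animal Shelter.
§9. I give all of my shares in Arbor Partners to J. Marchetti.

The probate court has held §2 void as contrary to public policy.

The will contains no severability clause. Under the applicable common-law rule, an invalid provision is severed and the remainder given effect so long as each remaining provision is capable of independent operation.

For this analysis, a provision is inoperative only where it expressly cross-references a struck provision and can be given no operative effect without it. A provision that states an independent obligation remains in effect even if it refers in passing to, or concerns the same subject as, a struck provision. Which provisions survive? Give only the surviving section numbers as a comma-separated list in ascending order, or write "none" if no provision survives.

§2 is struck. §3 merely fixes the survivorship condition on §2; with §2 gone it has nothing to operate on and falls away. The only function of §4 is the alternative disposition for §2, so it cannot stand once §2 is removed. The only function of §5 is the tax charge on §2, so it cannot stand once §2 is removed. With no severability clause, the stated default rule severs what cannot stand and enforces each remaining provision that can operate on its own. That leaves §1, §6, §7, §8, and §9 in effect.

1, 6, 7, 8, 9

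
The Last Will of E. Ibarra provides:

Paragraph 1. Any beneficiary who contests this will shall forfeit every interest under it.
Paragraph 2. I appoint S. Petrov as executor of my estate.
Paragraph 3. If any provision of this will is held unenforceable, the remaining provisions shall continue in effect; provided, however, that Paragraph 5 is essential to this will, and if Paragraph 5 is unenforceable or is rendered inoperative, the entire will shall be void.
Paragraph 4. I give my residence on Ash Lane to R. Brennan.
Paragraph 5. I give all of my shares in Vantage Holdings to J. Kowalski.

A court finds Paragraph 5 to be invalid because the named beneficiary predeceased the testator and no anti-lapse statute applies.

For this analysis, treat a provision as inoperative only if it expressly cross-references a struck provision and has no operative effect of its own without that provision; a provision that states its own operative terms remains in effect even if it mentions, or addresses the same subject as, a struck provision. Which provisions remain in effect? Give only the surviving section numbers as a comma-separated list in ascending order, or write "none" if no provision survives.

Paragraph 5 is struck. Nothing else in the will is defined by reference to Paragraph 5. Paragraph 3 makes Paragraph 5 an essential term, and Paragraph 5 is the provision held invalid; under Paragraph 3, the entire will is therefore void. No provision of the will survives.

none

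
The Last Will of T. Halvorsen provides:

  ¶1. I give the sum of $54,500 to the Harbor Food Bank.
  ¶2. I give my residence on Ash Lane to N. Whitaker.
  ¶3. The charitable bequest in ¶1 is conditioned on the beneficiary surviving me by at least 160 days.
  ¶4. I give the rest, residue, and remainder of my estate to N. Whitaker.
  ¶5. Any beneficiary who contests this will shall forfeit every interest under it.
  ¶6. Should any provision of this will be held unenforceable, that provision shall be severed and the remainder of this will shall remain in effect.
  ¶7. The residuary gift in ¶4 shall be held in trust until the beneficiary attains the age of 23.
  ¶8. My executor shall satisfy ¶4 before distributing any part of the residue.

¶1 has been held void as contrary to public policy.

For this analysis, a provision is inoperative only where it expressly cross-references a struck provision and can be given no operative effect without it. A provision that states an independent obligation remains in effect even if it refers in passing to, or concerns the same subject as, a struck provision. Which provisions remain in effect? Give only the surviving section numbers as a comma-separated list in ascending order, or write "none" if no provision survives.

¶1 is struck. ¶3 operates only by reference to ¶1, so it falls with ¶1. ¶6 is a severability clause and preserves every provision that can still be given independent effect. The provisions still in force are ¶2, ¶4, ¶5, ¶6, ¶7, and ¶8.

2, 4, 5, 6, 7, 8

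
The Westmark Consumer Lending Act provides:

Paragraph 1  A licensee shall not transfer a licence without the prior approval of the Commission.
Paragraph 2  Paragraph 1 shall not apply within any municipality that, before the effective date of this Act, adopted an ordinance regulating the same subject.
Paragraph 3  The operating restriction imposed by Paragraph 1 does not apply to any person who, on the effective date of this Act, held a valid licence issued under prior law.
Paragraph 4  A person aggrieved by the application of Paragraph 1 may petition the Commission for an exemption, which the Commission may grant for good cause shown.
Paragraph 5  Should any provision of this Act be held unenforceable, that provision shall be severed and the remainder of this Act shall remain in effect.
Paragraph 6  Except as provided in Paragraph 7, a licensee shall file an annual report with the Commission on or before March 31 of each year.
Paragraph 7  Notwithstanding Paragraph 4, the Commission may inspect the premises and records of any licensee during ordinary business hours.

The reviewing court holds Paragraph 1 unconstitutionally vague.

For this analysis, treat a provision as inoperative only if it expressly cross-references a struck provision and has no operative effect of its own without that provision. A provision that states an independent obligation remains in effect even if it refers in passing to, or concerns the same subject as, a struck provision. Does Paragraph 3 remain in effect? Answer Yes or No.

No

Paragraph 1 is struck. Paragraph 2 has no operative effect of its own apart from Paragraph 1 and is therefore inoperative. Paragraph 3 merely fixes the grandfather exemption from Paragraph 1; with Paragraph 1 gone it has nothing to operate on and falls away. The only function of Paragraph 4 is the exemption procedure for Paragraph 1, so it cannot stand once Paragraph 1 is removed. Paragraph 7 mentions Paragraph 4 but its own obligation stands independently of Paragraph 4, so Paragraph 7 is not affected. Under the severability clause in Paragraph 5, the remaining provisions continue in force. The provisions still in force are Paragraph 5, Paragraph 6, and Paragraph 7. Paragraph 3 is among the inoperative provisions, so the answer is no.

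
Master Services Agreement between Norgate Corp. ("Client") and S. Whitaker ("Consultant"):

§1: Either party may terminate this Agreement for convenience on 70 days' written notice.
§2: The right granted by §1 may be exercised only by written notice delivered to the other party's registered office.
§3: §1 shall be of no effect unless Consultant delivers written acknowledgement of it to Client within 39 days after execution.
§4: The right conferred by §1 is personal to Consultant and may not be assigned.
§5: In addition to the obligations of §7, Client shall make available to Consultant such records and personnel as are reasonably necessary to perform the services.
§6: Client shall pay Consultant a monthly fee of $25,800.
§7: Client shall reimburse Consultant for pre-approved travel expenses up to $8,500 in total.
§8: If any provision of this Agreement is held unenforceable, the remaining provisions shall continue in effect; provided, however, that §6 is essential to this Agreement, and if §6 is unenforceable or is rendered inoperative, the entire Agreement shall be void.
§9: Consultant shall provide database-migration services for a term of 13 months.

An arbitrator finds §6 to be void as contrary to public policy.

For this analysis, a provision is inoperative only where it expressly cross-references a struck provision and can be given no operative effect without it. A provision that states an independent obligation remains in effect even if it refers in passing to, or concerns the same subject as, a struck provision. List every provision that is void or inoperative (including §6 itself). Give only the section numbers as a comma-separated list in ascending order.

§6 is struck. Nothing else in the Agreement is defined by reference to §6. §8 makes §6 an essential term, and §6 is the provision held invalid; under §8, the entire Agreement is therefore void. No provision of the Agreement survives.

1, 2, 3, 4, 5, 6, 7, 8, 9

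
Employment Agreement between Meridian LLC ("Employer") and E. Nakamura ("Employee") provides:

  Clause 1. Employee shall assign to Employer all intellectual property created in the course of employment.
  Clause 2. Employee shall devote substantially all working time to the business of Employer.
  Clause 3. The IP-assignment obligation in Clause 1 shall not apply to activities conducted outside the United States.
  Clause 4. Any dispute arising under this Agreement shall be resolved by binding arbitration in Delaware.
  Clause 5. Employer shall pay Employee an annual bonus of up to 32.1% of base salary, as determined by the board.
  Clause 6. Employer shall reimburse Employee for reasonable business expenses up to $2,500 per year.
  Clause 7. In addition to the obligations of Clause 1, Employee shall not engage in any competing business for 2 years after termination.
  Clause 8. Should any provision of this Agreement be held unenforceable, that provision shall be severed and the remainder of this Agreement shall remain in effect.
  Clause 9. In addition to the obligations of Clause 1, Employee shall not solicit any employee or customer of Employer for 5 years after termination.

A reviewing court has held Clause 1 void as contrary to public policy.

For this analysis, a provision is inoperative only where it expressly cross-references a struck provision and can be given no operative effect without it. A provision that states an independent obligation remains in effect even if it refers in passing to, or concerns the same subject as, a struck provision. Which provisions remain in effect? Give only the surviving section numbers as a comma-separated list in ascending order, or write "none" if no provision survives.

Clause 1 is struck. Clause 3 operates only by reference to Clause 1, so it falls with Clause 1. Clause 7 mentions Clause 1 but its own obligation stands independently of Clause 1, so Clause 7 is not affected. Although Clause 9 refers to Clause 1, its operative terms do not depend on Clause 1, so it remains in effect. Clause 8 is a severability clause and preserves every provision that can still be given independent effect. Clause 2, Clause 4, Clause 5, Clause 6, Clause 7, Clause 8, and Clause 9 remain in effect.

2, 4, 5, 6, 7, 8, 9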